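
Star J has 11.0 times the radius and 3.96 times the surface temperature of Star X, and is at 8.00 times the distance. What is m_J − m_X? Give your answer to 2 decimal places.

L_J/L_X = (11.0)²(3.96)⁴ = 2.976×10^4.
F_J/F_X = (L_J/L_X)/(d_J/d_X)² = 2.976×10^4/64.00 = 464.9.
m_J − m_X = −2.5 log₁₀(464.9) = -6.67.

-6.67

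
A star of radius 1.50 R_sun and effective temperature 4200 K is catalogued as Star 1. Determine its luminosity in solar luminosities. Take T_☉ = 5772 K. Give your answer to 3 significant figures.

0.631 solar luminosities

L/L_☉ = (R/R_☉)² (T/T_☉)⁴ = (1.50)² × (4200/5772)⁴
       = 2.250 × (0.7277)⁴ = 2.250 × 0.2803 = 0.6308.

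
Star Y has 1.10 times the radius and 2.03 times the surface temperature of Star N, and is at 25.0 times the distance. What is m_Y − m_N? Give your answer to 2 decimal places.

L_Y/L_N = (1.10)²(2.03)⁴ = 20.55.
F_Y/F_N = (L_Y/L_N)/(d_Y/d_N)² = 20.55/625.0 = 0.03288.
m_Y − m_N = −2.5 log₁₀(0.03288) = 3.71.

3.71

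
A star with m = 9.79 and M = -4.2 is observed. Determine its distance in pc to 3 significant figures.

6.28×10^3 pc

m − M = 5 log₁₀(d/10 pc)
9.79 − (-4.2) = 13.99 = 5 log₁₀(d/10)
d = 10 × 10^(13.99/5) = 10 × 10^2.798 = 6281 pc.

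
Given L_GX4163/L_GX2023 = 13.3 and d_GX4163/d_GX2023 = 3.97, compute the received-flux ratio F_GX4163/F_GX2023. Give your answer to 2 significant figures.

0.84

F = L/(4πd²), so F_GX4163/F_GX2023 = (L_GX4163/L_GX2023) / (d_GX4163/d_GX2023)²
= 13.3 / (3.97)² = 13.3 / 15.76 = 0.8439.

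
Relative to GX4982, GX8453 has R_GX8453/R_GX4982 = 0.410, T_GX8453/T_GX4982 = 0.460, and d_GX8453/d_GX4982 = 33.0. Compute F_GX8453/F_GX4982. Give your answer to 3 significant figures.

L_GX8453/L_GX4982 = (R_GX8453/R_GX4982)²(T_GX8453/T_GX4982)⁴ = (0.410)² × (0.460)⁴ = 0.007527.
F_GX8453/F_GX4982 = (L_GX8453/L_GX4982)/(d_GX8453/d_GX4982)² = 0.007527 / (33.0)² = 6.911×10^-6.

6.91×10^-6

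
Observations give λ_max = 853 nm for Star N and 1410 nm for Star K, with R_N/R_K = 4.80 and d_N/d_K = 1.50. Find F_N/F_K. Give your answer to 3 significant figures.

76.5

Wien's law: T_N/T_K = λ_K/λ_N = 1410/853 = 1.653.
L_N/L_K = (R_N/R_K)²(T_N/T_K)⁴ = (4.80)²(1.653)⁴ = 172.0.
F_N/F_K = (L_N/L_K)/(d_N/d_K)² = 172.0/(1.50)² = 76.45.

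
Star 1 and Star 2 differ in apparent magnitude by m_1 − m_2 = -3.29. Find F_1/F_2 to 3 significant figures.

F_1/F_2 = 10^(−(m_1 − m_2)/2.5) = 10^(3.29/2.5) = 10^1.316 = 20.70.

20.7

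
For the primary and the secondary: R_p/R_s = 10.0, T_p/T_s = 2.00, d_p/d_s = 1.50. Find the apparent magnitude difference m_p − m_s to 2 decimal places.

L_p/L_s = (10.0)²(2.00)⁴ = 1600.
F_p/F_s = (L_p/L_s)/(d_p/d_s)² = 1600/2.250 = 711.1.
m_p − m_s = −2.5 log₁₀(711.1) = -7.13.

-7.13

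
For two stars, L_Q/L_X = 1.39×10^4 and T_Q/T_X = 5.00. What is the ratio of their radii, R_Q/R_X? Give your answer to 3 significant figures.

L ∝ R²T⁴ gives R ∝ √L / T², so
R_Q/R_X = √(1.39×10^4) / (5.00)² = 117.9 / 25.00 = 4.716.

4.72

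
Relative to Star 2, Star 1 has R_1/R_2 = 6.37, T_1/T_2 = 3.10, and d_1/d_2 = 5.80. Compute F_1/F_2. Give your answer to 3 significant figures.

L_1/L_2 = (R_1/R_2)²(T_1/T_2)⁴ = (6.37)² × (3.10)⁴ = 3747.
F_1/F_2 = (L_1/L_2)/(d_1/d_2)² = 3747 / (5.80)² = 111.4.

111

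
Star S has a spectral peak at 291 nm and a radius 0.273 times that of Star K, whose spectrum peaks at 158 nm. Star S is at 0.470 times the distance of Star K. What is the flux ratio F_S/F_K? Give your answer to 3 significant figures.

Wien's law: T_S/T_K = λ_K/λ_S = 158/291 = 0.5430.
L_S/L_K = (R_S/R_K)²(T_S/T_K)⁴ = (0.273)²(0.5430)⁴ = 0.006477.
F_S/F_K = (L_S/L_K)/(d_S/d_K)² = 0.006477/(0.470)² = 0.02932.

0.0293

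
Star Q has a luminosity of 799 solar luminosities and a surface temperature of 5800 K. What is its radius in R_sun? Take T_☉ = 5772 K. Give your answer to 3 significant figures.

28.0 R_sun

R/R_☉ = √(L/L_☉) / (T/T_☉)² = √(799) / (1.005)²
       = 28.27 / 1.010 = 27.99.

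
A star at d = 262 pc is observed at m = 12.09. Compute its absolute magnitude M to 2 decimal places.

M = m − 5 log₁₀(d/10 pc) = 12.09 − 5 log₁₀(262/10)
  = 12.09 − 5 × 1.418 = 12.09 − 7.09 = 5.00.

5.00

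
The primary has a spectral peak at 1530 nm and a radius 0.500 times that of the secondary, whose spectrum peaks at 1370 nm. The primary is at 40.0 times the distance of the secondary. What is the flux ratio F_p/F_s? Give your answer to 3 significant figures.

1.00×10^-4

Wien's law: T_p/T_s = λ_s/λ_p = 1370/1530 = 0.8954.
L_p/L_s = (R_p/R_s)²(T_p/T_s)⁴ = (0.500)²(0.8954)⁴ = 0.1607.
F_p/F_s = (L_p/L_s)/(d_p/d_s)² = 0.1607/(40.0)² = 1.004×10^-4.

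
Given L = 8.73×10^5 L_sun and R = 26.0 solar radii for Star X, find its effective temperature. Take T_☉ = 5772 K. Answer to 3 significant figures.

T/T_☉ = (L/L_☉)^(1/4) / (R/R_☉)^(1/2)
T = 5772 × (8.73×10^5)^(1/4) / √(26.0) = 5772 × 30.57 / 5.099 = 3.460×10^4 K.

3.46×10^4 K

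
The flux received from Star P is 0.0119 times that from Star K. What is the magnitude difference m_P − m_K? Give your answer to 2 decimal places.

4.81

m_P − m_K = −2.5 log₁₀(F_P/F_K) = −2.5 log₁₀(0.0119) = −2.5 × (-1.924) = 4.811.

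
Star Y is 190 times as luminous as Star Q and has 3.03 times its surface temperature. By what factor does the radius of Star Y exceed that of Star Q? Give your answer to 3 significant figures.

L ∝ R²T⁴ gives R ∝ √L / T², so
R_Y/R_Q = √(190) / (3.03)² = 13.78 / 9.181 = 1.501.

1.50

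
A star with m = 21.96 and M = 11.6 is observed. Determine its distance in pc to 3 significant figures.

m − M = 5 log₁₀(d/10 pc)
21.96 − (11.6) = 10.36 = 5 log₁₀(d/10)
d = 10 × 10^(10.36/5) = 10 × 10^2.072 = 1180 pc.

1.18×10^3 pc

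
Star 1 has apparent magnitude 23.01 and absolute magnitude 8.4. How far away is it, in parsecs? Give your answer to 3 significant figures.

m − M = 5 log₁₀(d/10 pc)
23.01 − (8.4) = 14.61 = 5 log₁₀(d/10)
d = 10 × 10^(14.61/5) = 10 × 10^2.922 = 8356 pc.

8.36×10^3 pc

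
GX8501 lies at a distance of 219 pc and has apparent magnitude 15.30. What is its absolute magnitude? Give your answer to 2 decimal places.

M = m − 5 log₁₀(d/10 pc) = 15.30 − 5 log₁₀(219/10)
  = 15.30 − 5 × 1.340 = 15.30 − 6.70 = 8.60.

8.60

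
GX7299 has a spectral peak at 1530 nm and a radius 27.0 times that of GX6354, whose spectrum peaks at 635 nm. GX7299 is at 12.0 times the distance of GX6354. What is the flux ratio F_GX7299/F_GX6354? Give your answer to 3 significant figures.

0.150

Wien's law: T_GX7299/T_GX6354 = λ_GX6354/λ_GX7299 = 635/1530 = 0.4150.
L_GX7299/L_GX6354 = (R_GX7299/R_GX6354)²(T_GX7299/T_GX6354)⁴ = (27.0)²(0.4150)⁴ = 21.63.
F_GX7299/F_GX6354 = (L_GX7299/L_GX6354)/(d_GX7299/d_GX6354)² = 21.63/(12.0)² = 0.1502.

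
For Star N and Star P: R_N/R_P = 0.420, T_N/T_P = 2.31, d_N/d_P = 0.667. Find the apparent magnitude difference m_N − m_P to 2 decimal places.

L_N/L_P = (0.420)²(2.31)⁴ = 5.023.
F_N/F_P = (L_N/L_P)/(d_N/d_P)² = 5.023/0.4449 = 11.29.
m_N − m_P = −2.5 log₁₀(11.29) = -2.63.

-2.63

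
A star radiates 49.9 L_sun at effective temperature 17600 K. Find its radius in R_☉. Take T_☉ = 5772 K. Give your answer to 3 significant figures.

R/R_☉ = √(L/L_☉) / (T/T_☉)² = √(49.9) / (3.049)²
       = 7.064 / 9.298 = 0.7598.

0.760 R_☉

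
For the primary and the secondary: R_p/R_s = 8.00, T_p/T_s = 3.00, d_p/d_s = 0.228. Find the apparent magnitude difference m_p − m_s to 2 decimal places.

-12.50

L_p/L_s = (8.00)²(3.00)⁴ = 5184.
F_p/F_s = (L_p/L_s)/(d_p/d_s)² = 5184/0.05198 = 9.972×10^4.
m_p − m_s = −2.5 log₁₀(9.972×10^4) = -12.50.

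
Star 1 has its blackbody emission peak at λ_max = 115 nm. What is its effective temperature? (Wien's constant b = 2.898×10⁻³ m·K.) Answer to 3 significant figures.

2.52×10^4 K

T = b/λ_max = 2.898×10⁻³ / (115×10⁻⁹) = 2.520×10^4 K.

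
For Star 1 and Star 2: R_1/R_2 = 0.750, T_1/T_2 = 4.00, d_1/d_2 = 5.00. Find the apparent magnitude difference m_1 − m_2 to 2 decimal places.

L_1/L_2 = (0.750)²(4.00)⁴ = 144.0.
F_1/F_2 = (L_1/L_2)/(d_1/d_2)² = 144.0/25.00 = 5.760.
m_1 − m_2 = −2.5 log₁₀(5.760) = -1.90.

-1.90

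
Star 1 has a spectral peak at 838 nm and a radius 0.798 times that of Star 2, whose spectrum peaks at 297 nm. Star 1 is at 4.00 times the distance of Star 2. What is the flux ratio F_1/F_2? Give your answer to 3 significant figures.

Wien's law: T_1/T_2 = λ_2/λ_1 = 297/838 = 0.3544.
L_1/L_2 = (R_1/R_2)²(T_1/T_2)⁴ = (0.798)²(0.3544)⁴ = 0.01005.
F_1/F_2 = (L_1/L_2)/(d_1/d_2)² = 0.01005/(4.00)² = 6.280×10^-4.

6.28×10^-4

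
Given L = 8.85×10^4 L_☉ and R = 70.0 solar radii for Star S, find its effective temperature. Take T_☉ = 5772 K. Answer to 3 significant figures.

1.19×10^4 K

T/T_☉ = (L/L_☉)^(1/4) / (R/R_☉)^(1/2)
T = 5772 × (8.85×10^4)^(1/4) / √(70.0) = 5772 × 17.25 / 8.367 = 1.190×10^4 K.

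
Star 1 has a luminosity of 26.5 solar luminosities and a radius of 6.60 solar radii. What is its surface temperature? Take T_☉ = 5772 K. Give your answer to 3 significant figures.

T/T_☉ = (L/L_☉)^(1/4) / (R/R_☉)^(1/2)
T = 5772 × (26.5)^(1/4) / √(6.60) = 5772 × 2.269 / 2.569 = 5098 K.

5.10×10^3 K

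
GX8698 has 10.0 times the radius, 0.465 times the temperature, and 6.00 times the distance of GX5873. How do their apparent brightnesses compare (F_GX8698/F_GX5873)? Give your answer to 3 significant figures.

0.130

L_GX8698/L_GX5873 = (R_GX8698/R_GX5873)²(T_GX8698/T_GX5873)⁴ = (10.0)² × (0.465)⁴ = 4.675.
F_GX8698/F_GX5873 = (L_GX8698/L_GX5873)/(d_GX8698/d_GX5873)² = 4.675 / (6.00)² = 0.1299.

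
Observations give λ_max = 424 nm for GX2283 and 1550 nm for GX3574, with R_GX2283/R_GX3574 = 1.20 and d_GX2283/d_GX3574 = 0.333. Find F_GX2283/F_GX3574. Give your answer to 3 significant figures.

2.32×10^3

Wien's law: T_GX2283/T_GX3574 = λ_GX3574/λ_GX2283 = 1550/424 = 3.656.
L_GX2283/L_GX3574 = (R_GX2283/R_GX3574)²(T_GX2283/T_GX3574)⁴ = (1.20)²(3.656)⁴ = 257.2.
F_GX2283/F_GX3574 = (L_GX2283/L_GX3574)/(d_GX2283/d_GX3574)² = 257.2/(0.333)² = 2319.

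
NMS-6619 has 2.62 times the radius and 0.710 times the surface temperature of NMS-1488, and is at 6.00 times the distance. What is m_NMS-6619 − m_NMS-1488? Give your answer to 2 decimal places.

3.29

L_NMS-6619/L_NMS-1488 = (2.62)²(0.710)⁴ = 1.744.
F_NMS-6619/F_NMS-1488 = (L_NMS-6619/L_NMS-1488)/(d_NMS-6619/d_NMS-1488)² = 1.744/36.00 = 0.04845.
m_NMS-6619 − m_NMS-1488 = −2.5 log₁₀(0.04845) = 3.29.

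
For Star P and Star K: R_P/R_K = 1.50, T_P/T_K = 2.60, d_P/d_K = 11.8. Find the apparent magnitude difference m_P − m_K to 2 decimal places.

L_P/L_K = (1.50)²(2.60)⁴ = 102.8.
F_P/F_K = (L_P/L_K)/(d_P/d_K)² = 102.8/139.2 = 0.7384.
m_P − m_K = −2.5 log₁₀(0.7384) = 0.33.

0.33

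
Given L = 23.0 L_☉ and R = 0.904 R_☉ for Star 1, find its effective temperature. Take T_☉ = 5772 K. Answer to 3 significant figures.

1.33×10^4 K

T/T_☉ = (L/L_☉)^(1/4) / (R/R_☉)^(1/2)
T = 5772 × (23.0)^(1/4) / √(0.904) = 5772 × 2.190 / 0.9508 = 1.329×10^4 K.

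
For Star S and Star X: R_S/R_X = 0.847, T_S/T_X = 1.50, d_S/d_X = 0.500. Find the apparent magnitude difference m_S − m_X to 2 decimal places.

L_S/L_X = (0.847)²(1.50)⁴ = 3.632.
F_S/F_X = (L_S/L_X)/(d_S/d_X)² = 3.632/0.2500 = 14.53.
m_S − m_X = −2.5 log₁₀(14.53) = -2.91.

-2.91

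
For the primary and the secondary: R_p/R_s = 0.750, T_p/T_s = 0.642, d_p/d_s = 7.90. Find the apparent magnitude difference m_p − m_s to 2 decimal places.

7.04

L_p/L_s = (0.750)²(0.642)⁴ = 0.09556.
F_p/F_s = (L_p/L_s)/(d_p/d_s)² = 0.09556/62.41 = 0.001531.
m_p − m_s = −2.5 log₁₀(0.001531) = 7.04.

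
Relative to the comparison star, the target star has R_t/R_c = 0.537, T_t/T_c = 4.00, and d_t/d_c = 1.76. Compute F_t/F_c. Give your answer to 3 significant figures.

23.8

L_t/L_c = (R_t/R_c)²(T_t/T_c)⁴ = (0.537)² × (4.00)⁴ = 73.82.
F_t/F_c = (L_t/L_c)/(d_t/d_c)² = 73.82 / (1.76)² = 23.83.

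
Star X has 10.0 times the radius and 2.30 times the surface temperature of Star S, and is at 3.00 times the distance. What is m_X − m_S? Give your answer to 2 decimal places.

L_X/L_S = (10.0)²(2.30)⁴ = 2798.
F_X/F_S = (L_X/L_S)/(d_X/d_S)² = 2798/9.000 = 310.9.
m_X − m_S = −2.5 log₁₀(310.9) = -6.23.

-6.23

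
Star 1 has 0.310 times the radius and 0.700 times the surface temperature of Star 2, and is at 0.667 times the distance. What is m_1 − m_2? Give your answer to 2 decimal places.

L_1/L_2 = (0.310)²(0.700)⁴ = 0.02307.
F_1/F_2 = (L_1/L_2)/(d_1/d_2)² = 0.02307/0.4449 = 0.05186.
m_1 − m_2 = −2.5 log₁₀(0.05186) = 3.21.

3.21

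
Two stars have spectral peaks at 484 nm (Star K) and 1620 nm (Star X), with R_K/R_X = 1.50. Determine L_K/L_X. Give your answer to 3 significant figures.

Wien's law gives T ∝ 1/λ_max, so T_K/T_X = λ_X/λ_K = 1620/484 = 3.347.
Then L ∝ R²T⁴ gives L_K/L_X = (1.50)² × (3.347)⁴ = 2.250 × 125.5 = 282.4.

282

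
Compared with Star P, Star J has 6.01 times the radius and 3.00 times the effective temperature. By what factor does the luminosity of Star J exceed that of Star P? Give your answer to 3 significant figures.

2.93×10^3

From the Stefan–Boltzmann law, L ∝ R²T⁴, so
L_J/L_P = (R_J/R_P)² (T_J/T_P)⁴ = (6.01)² × (3.00)⁴ = 36.12 × 81.00 = 2926.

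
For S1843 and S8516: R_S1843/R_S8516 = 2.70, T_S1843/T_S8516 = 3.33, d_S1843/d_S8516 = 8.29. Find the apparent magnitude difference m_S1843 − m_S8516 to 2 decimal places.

-2.79

L_S1843/L_S8516 = (2.70)²(3.33)⁴ = 896.4.
F_S1843/F_S8516 = (L_S1843/L_S8516)/(d_S1843/d_S8516)² = 896.4/68.72 = 13.04.
m_S1843 − m_S8516 = −2.5 log₁₀(13.04) = -2.79.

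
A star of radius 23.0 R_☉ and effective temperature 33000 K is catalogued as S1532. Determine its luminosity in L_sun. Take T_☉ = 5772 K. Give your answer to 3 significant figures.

L/L_☉ = (R/R_☉)² (T/T_☉)⁴ = (23.0)² × (33000/5772)⁴
       = 529.0 × (5.717)⁴ = 529.0 × 1068 = 5.652×10^5.

5.65×10^5 L_sun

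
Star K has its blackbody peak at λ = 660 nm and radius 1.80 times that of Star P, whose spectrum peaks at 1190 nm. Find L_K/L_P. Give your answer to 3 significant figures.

Wien's law gives T ∝ 1/λ_max, so T_K/T_P = λ_P/λ_K = 1190/660 = 1.803.
Then L ∝ R²T⁴ gives L_K/L_P = (1.80)² × (1.803)⁴ = 3.240 × 10.57 = 34.24.

34.2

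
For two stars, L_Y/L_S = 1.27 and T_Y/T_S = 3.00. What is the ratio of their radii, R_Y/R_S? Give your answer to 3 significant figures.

0.125

L ∝ R²T⁴ gives R ∝ √L / T², so
R_Y/R_S = √(1.27) / (3.00)² = 1.127 / 9.000 = 0.1252.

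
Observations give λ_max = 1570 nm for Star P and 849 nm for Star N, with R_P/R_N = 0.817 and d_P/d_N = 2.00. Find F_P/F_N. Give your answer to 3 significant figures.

Wien's law: T_P/T_N = λ_N/λ_P = 849/1570 = 0.5408.
L_P/L_N = (R_P/R_N)²(T_P/T_N)⁴ = (0.817)²(0.5408)⁴ = 0.05708.
F_P/F_N = (L_P/L_N)/(d_P/d_N)² = 0.05708/(2.00)² = 0.01427.

0.0143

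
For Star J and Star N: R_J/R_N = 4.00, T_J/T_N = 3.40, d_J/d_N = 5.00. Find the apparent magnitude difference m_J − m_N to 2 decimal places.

L_J/L_N = (4.00)²(3.40)⁴ = 2138.
F_J/F_N = (L_J/L_N)/(d_J/d_N)² = 2138/25.00 = 85.53.
m_J − m_N = −2.5 log₁₀(85.53) = -4.83.

-4.83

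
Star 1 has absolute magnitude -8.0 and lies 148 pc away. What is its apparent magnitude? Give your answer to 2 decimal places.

m = M + 5 log₁₀(d/10 pc) = -8.0 + 5 log₁₀(148/10)
  = -8.0 + 5 × 1.170 = -8.0 + 5.85 = -2.15.

-2.15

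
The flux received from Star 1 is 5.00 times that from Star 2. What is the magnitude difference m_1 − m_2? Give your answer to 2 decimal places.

m_1 − m_2 = −2.5 log₁₀(F_1/F_2) = −2.5 log₁₀(5.00) = −2.5 × (0.699) = -1.747.

-1.75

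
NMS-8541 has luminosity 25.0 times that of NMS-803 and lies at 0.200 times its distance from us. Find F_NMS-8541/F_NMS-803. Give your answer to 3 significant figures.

625

F = L/(4πd²), so F_NMS-8541/F_NMS-803 = (L_NMS-8541/L_NMS-803) / (d_NMS-8541/d_NMS-803)²
= 25.0 / (0.200)² = 25.0 / 0.04000 = 625.0.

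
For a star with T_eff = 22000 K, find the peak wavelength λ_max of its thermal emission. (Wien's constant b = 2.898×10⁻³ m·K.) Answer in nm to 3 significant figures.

132 nm

λ_max = b/T = 2.898×10⁻³ / 22000 = 1.32×10^-7 m = 131.7 nm.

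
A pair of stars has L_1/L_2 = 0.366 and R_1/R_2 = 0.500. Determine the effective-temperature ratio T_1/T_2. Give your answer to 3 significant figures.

L ∝ R²T⁴ gives T ∝ (L/R²)^(1/4), so
T_1/T_2 = (0.366 / 0.500²)^(1/4) = (1.464)^(1/4) = 1.100.

1.10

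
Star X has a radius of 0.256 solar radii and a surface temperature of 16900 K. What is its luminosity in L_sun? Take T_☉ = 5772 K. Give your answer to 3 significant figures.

L/L_☉ = (R/R_☉)² (T/T_☉)⁴ = (0.256)² × (16900/5772)⁴
       = 0.06554 × (2.928)⁴ = 0.06554 × 73.49 = 4.816.

4.82 L_sun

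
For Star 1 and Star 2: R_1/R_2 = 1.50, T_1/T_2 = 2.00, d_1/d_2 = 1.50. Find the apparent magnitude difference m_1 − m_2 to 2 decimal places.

-3.01

L_1/L_2 = (1.50)²(2.00)⁴ = 36.00.
F_1/F_2 = (L_1/L_2)/(d_1/d_2)² = 36.00/2.250 = 16.00.
m_1 − m_2 = −2.5 log₁₀(16.00) = -3.01.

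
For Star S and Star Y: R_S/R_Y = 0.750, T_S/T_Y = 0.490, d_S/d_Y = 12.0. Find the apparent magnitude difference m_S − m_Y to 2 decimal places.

9.12

L_S/L_Y = (0.750)²(0.490)⁴ = 0.03243.
F_S/F_Y = (L_S/L_Y)/(d_S/d_Y)² = 0.03243/144.0 = 2.252×10^-4.
m_S − m_Y = −2.5 log₁₀(2.252×10^-4) = 9.12.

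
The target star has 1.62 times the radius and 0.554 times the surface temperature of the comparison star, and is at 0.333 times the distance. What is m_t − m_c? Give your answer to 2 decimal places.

L_t/L_c = (1.62)²(0.554)⁴ = 0.2472.
F_t/F_c = (L_t/L_c)/(d_t/d_c)² = 0.2472/0.1109 = 2.229.
m_t − m_c = −2.5 log₁₀(2.229) = -0.87.

-0.87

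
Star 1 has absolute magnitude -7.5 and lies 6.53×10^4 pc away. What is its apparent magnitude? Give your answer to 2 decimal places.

11.57

m = M + 5 log₁₀(d/10 pc) = -7.5 + 5 log₁₀(6.53×10^4/10)
  = -7.5 + 5 × 3.815 = -7.5 + 19.07 = 11.57.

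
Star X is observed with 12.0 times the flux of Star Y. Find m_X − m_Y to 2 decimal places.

-2.70

m_X − m_Y = −2.5 log₁₀(F_X/F_Y) = −2.5 log₁₀(12.0) = −2.5 × (1.079) = -2.698.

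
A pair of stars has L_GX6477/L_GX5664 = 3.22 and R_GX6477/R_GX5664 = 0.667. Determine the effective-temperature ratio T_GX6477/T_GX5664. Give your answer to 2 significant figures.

L ∝ R²T⁴ gives T ∝ (L/R²)^(1/4), so
T_GX6477/T_GX5664 = (3.22 / 0.667²)^(1/4) = (7.238)^(1/4) = 1.640.

1.6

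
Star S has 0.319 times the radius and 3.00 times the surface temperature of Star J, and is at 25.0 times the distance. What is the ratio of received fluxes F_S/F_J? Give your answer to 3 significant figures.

L_S/L_J = (R_S/R_J)²(T_S/T_J)⁴ = (0.319)² × (3.00)⁴ = 8.243.
F_S/F_J = (L_S/L_J)/(d_S/d_J)² = 8.243 / (25.0)² = 0.01319.

0.0132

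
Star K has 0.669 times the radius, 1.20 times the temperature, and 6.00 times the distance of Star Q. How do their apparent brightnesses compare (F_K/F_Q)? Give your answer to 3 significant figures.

L_K/L_Q = (R_K/R_Q)²(T_K/T_Q)⁴ = (0.669)² × (1.20)⁴ = 0.9281.
F_K/F_Q = (L_K/L_Q)/(d_K/d_Q)² = 0.9281 / (6.00)² = 0.02578.

0.0258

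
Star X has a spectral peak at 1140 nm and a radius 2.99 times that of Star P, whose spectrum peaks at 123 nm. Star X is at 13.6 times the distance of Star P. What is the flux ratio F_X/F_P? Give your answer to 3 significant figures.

Wien's law: T_X/T_P = λ_P/λ_X = 123/1140 = 0.1079.
L_X/L_P = (R_X/R_P)²(T_X/T_P)⁴ = (2.99)²(0.1079)⁴ = 0.001212.
F_X/F_P = (L_X/L_P)/(d_X/d_P)² = 0.001212/(13.6)² = 6.550×10^-6.

6.55×10^-6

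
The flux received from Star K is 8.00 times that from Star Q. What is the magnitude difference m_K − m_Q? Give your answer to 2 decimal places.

m_K − m_Q = −2.5 log₁₀(F_K/F_Q) = −2.5 log₁₀(8.00) = −2.5 × (0.903) = -2.258.

-2.26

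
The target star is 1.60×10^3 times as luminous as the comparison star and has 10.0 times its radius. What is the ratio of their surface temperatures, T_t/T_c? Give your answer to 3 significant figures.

2.00

L ∝ R²T⁴ gives T ∝ (L/R²)^(1/4), so
T_t/T_c = (1.60×10^3 / 10.0²)^(1/4) = (16.00)^(1/4) = 2.000.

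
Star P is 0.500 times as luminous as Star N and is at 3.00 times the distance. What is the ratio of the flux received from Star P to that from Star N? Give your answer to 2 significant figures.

F = L/(4πd²), so F_P/F_N = (L_P/L_N) / (d_P/d_N)²
= 0.500 / (3.00)² = 0.500 / 9.000 = 0.05556.

0.056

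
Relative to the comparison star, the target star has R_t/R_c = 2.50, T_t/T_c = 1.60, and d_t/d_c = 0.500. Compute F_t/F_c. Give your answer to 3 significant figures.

164

L_t/L_c = (R_t/R_c)²(T_t/T_c)⁴ = (2.50)² × (1.60)⁴ = 40.96.
F_t/F_c = (L_t/L_c)/(d_t/d_c)² = 40.96 / (0.500)² = 163.8.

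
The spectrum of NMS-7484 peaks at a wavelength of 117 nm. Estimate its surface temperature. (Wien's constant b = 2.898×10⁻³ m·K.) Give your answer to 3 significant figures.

T = b/λ_max = 2.898×10⁻³ / (117×10⁻⁹) = 2.477×10^4 K.

2.48×10^4 K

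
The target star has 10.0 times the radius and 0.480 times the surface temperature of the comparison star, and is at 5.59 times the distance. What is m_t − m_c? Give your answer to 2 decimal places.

L_t/L_c = (10.0)²(0.480)⁴ = 5.308.
F_t/F_c = (L_t/L_c)/(d_t/d_c)² = 5.308/31.25 = 0.1699.
m_t − m_c = −2.5 log₁₀(0.1699) = 1.92.

1.92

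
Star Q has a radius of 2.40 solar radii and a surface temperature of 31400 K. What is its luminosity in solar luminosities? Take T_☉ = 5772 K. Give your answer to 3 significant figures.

L/L_☉ = (R/R_☉)² (T/T_☉)⁴ = (2.40)² × (31400/5772)⁴
       = 5.760 × (5.440)⁴ = 5.760 × 875.8 = 5045.

5.04×10^3 solar luminosities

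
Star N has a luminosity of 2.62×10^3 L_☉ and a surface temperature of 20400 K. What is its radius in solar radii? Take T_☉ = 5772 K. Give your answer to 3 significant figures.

4.10 solar radii

R/R_☉ = √(L/L_☉) / (T/T_☉)² = √(2.62×10^3) / (3.534)²
       = 51.19 / 12.49 = 4.098.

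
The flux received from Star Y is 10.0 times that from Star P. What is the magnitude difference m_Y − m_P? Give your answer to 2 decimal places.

m_Y − m_P = −2.5 log₁₀(F_Y/F_P) = −2.5 log₁₀(10.0) = −2.5 × (1.000) = -2.500.

-2.50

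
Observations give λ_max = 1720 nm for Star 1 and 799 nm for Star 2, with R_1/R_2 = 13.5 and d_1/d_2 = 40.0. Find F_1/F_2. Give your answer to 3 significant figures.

0.00530

Wien's law: T_1/T_2 = λ_2/λ_1 = 799/1720 = 0.4645.
L_1/L_2 = (R_1/R_2)²(T_1/T_2)⁴ = (13.5)²(0.4645)⁴ = 8.487.
F_1/F_2 = (L_1/L_2)/(d_1/d_2)² = 8.487/(40.0)² = 0.005304.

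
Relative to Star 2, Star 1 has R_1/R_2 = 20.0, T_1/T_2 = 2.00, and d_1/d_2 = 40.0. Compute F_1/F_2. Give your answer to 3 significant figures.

L_1/L_2 = (R_1/R_2)²(T_1/T_2)⁴ = (20.0)² × (2.00)⁴ = 6400.
F_1/F_2 = (L_1/L_2)/(d_1/d_2)² = 6400 / (40.0)² = 4.000.

4.00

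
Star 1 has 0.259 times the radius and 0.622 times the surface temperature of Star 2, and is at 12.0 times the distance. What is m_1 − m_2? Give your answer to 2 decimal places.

10.39

L_1/L_2 = (0.259)²(0.622)⁴ = 0.01004.
F_1/F_2 = (L_1/L_2)/(d_1/d_2)² = 0.01004/144.0 = 6.973×10^-5.
m_1 − m_2 = −2.5 log₁₀(6.973×10^-5) = 10.39.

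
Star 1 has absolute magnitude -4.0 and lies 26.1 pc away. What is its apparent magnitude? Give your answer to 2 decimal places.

m = M + 5 log₁₀(d/10 pc) = -4.0 + 5 log₁₀(26.1/10)
  = -4.0 + 5 × 0.417 = -4.0 + 2.08 = -1.92.

-1.92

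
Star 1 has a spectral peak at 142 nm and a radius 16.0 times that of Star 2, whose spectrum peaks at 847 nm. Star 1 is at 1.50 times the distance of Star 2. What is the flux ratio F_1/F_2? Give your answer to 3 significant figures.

1.44×10^5

Wien's law: T_1/T_2 = λ_2/λ_1 = 847/142 = 5.965.
L_1/L_2 = (R_1/R_2)²(T_1/T_2)⁴ = (16.0)²(5.965)⁴ = 3.241×10^5.
F_1/F_2 = (L_1/L_2)/(d_1/d_2)² = 3.241×10^5/(1.50)² = 1.440×10^5.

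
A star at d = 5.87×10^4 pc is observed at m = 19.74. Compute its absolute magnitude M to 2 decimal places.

M = m − 5 log₁₀(d/10 pc) = 19.74 − 5 log₁₀(5.87×10^4/10)
  = 19.74 − 5 × 3.769 = 19.74 − 18.84 = 0.90.

0.90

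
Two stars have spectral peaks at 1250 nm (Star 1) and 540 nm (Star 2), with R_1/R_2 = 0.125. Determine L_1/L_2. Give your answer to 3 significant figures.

Wien's law gives T ∝ 1/λ_max, so T_1/T_2 = λ_2/λ_1 = 540/1250 = 0.4320.
Then L ∝ R²T⁴ gives L_1/L_2 = (0.125)² × (0.4320)⁴ = 0.01562 × 0.03483 = 5.442×10^-4.

5.44×10^-4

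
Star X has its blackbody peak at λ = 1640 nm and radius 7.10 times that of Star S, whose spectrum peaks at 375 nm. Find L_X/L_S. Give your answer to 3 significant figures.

Wien's law gives T ∝ 1/λ_max, so T_X/T_S = λ_S/λ_X = 375/1640 = 0.2287.
Then L ∝ R²T⁴ gives L_X/L_S = (7.10)² × (0.2287)⁴ = 50.41 × 0.002734 = 0.1378.

0.138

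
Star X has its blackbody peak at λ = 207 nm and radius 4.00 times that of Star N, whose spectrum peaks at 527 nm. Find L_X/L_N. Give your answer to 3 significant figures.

672

Wien's law gives T ∝ 1/λ_max, so T_X/T_N = λ_N/λ_X = 527/207 = 2.546.
Then L ∝ R²T⁴ gives L_X/L_N = (4.00)² × (2.546)⁴ = 16.00 × 42.01 = 672.2.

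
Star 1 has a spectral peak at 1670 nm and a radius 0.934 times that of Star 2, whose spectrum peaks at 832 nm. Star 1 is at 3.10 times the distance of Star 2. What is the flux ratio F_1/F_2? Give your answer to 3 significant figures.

Wien's law: T_1/T_2 = λ_2/λ_1 = 832/1670 = 0.4982.
L_1/L_2 = (R_1/R_2)²(T_1/T_2)⁴ = (0.934)²(0.4982)⁴ = 0.05374.
F_1/F_2 = (L_1/L_2)/(d_1/d_2)² = 0.05374/(3.10)² = 0.005592.

0.00559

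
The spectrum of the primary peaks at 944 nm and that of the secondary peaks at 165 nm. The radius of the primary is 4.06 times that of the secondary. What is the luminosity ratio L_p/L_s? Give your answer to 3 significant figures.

Wien's law gives T ∝ 1/λ_max, so T_p/T_s = λ_s/λ_p = 165/944 = 0.1748.
Then L ∝ R²T⁴ gives L_p/L_s = (4.06)² × (0.1748)⁴ = 16.48 × 9.334×10^-4 = 0.01539.

0.0154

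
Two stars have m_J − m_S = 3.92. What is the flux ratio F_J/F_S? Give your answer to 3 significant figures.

0.0270

F_J/F_S = 10^(−(m_J − m_S)/2.5) = 10^(-3.92/2.5) = 10^-1.568 = 0.02704.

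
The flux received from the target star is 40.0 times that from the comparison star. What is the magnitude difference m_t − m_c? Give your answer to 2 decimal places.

m_t − m_c = −2.5 log₁₀(F_t/F_c) = −2.5 log₁₀(40.0) = −2.5 × (1.602) = -4.005.

-4.01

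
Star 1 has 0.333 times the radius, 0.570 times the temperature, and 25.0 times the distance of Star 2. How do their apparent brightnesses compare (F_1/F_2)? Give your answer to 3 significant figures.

L_1/L_2 = (R_1/R_2)²(T_1/T_2)⁴ = (0.333)² × (0.570)⁴ = 0.01171.
F_1/F_2 = (L_1/L_2)/(d_1/d_2)² = 0.01171 / (25.0)² = 1.873×10^-5.

1.87×10^-5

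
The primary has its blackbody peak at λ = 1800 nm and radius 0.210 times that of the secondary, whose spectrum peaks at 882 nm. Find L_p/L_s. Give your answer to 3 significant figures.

Wien's law gives T ∝ 1/λ_max, so T_p/T_s = λ_s/λ_p = 882/1800 = 0.4900.
Then L ∝ R²T⁴ gives L_p/L_s = (0.210)² × (0.4900)⁴ = 0.04410 × 0.05765 = 0.002542.

0.00254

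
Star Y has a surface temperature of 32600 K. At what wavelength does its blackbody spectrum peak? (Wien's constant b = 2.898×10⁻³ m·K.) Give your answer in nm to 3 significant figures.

88.9 nm

λ_max = b/T = 2.898×10⁻³ / 32600 = 8.89×10^-8 m = 88.90 nm.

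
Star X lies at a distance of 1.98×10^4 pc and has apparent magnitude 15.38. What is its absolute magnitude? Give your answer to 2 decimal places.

-1.10

M = m − 5 log₁₀(d/10 pc) = 15.38 − 5 log₁₀(1.98×10^4/10)
  = 15.38 − 5 × 3.297 = 15.38 − 16.48 = -1.10.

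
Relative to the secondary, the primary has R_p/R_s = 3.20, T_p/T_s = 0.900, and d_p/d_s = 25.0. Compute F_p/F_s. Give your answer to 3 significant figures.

0.0107

L_p/L_s = (R_p/R_s)²(T_p/T_s)⁴ = (3.20)² × (0.900)⁴ = 6.718.
F_p/F_s = (L_p/L_s)/(d_p/d_s)² = 6.718 / (25.0)² = 0.01075.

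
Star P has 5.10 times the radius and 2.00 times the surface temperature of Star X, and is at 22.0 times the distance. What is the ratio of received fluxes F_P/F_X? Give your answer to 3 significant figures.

0.860

L_P/L_X = (R_P/R_X)²(T_P/T_X)⁴ = (5.10)² × (2.00)⁴ = 416.2.
F_P/F_X = (L_P/L_X)/(d_P/d_X)² = 416.2 / (22.0)² = 0.8598.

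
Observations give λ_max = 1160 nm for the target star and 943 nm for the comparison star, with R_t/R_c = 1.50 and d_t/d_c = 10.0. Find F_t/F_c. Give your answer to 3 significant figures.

Wien's law: T_t/T_c = λ_c/λ_t = 943/1160 = 0.8129.
L_t/L_c = (R_t/R_c)²(T_t/T_c)⁴ = (1.50)²(0.8129)⁴ = 0.9826.
F_t/F_c = (L_t/L_c)/(d_t/d_c)² = 0.9826/(10.0)² = 0.009826.

0.00983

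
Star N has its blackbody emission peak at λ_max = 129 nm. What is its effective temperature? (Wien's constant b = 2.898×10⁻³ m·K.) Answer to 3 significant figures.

2.25×10^4 K

T = b/λ_max = 2.898×10⁻³ / (129×10⁻⁹) = 2.247×10^4 K.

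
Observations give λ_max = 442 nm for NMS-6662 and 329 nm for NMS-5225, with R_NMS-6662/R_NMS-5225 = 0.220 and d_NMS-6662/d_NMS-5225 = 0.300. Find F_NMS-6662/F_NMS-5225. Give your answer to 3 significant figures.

Wien's law: T_NMS-6662/T_NMS-5225 = λ_NMS-5225/λ_NMS-6662 = 329/442 = 0.7443.
L_NMS-6662/L_NMS-5225 = (R_NMS-6662/R_NMS-5225)²(T_NMS-6662/T_NMS-5225)⁴ = (0.220)²(0.7443)⁴ = 0.01486.
F_NMS-6662/F_NMS-5225 = (L_NMS-6662/L_NMS-5225)/(d_NMS-6662/d_NMS-5225)² = 0.01486/(0.300)² = 0.1651.

0.165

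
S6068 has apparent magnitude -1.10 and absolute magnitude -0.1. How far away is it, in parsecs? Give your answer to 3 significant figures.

m − M = 5 log₁₀(d/10 pc)
-1.10 − (-0.1) = -1.00 = 5 log₁₀(d/10)
d = 10 × 10^(-1.00/5) = 10 × 10^-0.200 = 6.310 pc.

6.31 pc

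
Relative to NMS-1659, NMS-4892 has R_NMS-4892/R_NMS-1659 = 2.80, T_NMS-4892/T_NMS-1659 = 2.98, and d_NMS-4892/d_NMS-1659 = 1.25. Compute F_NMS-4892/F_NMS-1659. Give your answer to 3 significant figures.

396

L_NMS-4892/L_NMS-1659 = (R_NMS-4892/R_NMS-1659)²(T_NMS-4892/T_NMS-1659)⁴ = (2.80)² × (2.98)⁴ = 618.3.
F_NMS-4892/F_NMS-1659 = (L_NMS-4892/L_NMS-1659)/(d_NMS-4892/d_NMS-1659)² = 618.3 / (1.25)² = 395.7.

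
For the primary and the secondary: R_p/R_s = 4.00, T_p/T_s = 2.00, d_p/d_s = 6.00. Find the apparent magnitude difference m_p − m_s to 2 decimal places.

L_p/L_s = (4.00)²(2.00)⁴ = 256.0.
F_p/F_s = (L_p/L_s)/(d_p/d_s)² = 256.0/36.00 = 7.111.
m_p − m_s = −2.5 log₁₀(7.111) = -2.13.

-2.13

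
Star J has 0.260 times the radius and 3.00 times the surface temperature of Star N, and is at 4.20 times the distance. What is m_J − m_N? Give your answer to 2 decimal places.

L_J/L_N = (0.260)²(3.00)⁴ = 5.476.
F_J/F_N = (L_J/L_N)/(d_J/d_N)² = 5.476/17.64 = 0.3104.
m_J − m_N = −2.5 log₁₀(0.3104) = 1.27.

1.27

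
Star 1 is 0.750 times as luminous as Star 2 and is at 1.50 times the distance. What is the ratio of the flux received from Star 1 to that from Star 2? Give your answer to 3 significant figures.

0.333

F = L/(4πd²), so F_1/F_2 = (L_1/L_2) / (d_1/d_2)²
= 0.750 / (1.50)² = 0.750 / 2.250 = 0.3333.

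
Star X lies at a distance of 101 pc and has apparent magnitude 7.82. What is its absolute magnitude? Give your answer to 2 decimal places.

M = m − 5 log₁₀(d/10 pc) = 7.82 − 5 log₁₀(101/10)
  = 7.82 − 5 × 1.004 = 7.82 − 5.02 = 2.80.

2.80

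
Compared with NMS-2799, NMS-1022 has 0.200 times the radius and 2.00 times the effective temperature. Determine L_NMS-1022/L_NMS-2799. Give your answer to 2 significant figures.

From the Stefan–Boltzmann law, L ∝ R²T⁴, so
L_NMS-1022/L_NMS-2799 = (R_NMS-1022/R_NMS-2799)² (T_NMS-1022/T_NMS-2799)⁴ = (0.200)² × (2.00)⁴ = 0.04000 × 16.00 = 0.6400.

0.64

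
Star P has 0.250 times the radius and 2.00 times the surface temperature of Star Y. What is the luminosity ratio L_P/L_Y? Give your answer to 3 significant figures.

1.00

From the Stefan–Boltzmann law, L ∝ R²T⁴, so
L_P/L_Y = (R_P/R_Y)² (T_P/T_Y)⁴ = (0.250)² × (2.00)⁴ = 0.06250 × 16.00 = 1.000.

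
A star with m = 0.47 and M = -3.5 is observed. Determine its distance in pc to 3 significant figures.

62.2 pc

m − M = 5 log₁₀(d/10 pc)
0.47 − (-3.5) = 3.97 = 5 log₁₀(d/10)
d = 10 × 10^(3.97/5) = 10 × 10^0.794 = 62.23 pc.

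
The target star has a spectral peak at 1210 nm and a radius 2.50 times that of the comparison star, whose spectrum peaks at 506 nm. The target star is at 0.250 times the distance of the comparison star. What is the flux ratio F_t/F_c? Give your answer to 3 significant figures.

Wien's law: T_t/T_c = λ_c/λ_t = 506/1210 = 0.4182.
L_t/L_c = (R_t/R_c)²(T_t/T_c)⁴ = (2.50)²(0.4182)⁴ = 0.1911.
F_t/F_c = (L_t/L_c)/(d_t/d_c)² = 0.1911/(0.250)² = 3.058.

3.06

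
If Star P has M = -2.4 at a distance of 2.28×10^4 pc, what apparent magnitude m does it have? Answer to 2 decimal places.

14.39

m = M + 5 log₁₀(d/10 pc) = -2.4 + 5 log₁₀(2.28×10^4/10)
  = -2.4 + 5 × 3.358 = -2.4 + 16.79 = 14.39.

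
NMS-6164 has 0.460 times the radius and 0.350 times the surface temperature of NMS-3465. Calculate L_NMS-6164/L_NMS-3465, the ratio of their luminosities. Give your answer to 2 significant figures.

0.0032

From the Stefan–Boltzmann law, L ∝ R²T⁴, so
L_NMS-6164/L_NMS-3465 = (R_NMS-6164/R_NMS-3465)² (T_NMS-6164/T_NMS-3465)⁴ = (0.460)² × (0.350)⁴ = 0.2116 × 0.01501 = 0.003175.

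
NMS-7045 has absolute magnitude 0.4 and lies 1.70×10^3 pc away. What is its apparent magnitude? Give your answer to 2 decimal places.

m = M + 5 log₁₀(d/10 pc) = 0.4 + 5 log₁₀(1.70×10^3/10)
  = 0.4 + 5 × 2.230 = 0.4 + 11.15 = 11.55.

11.55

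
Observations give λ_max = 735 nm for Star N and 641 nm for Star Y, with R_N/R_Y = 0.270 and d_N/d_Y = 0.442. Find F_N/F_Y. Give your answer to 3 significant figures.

0.216

Wien's law: T_N/T_Y = λ_Y/λ_N = 641/735 = 0.8721.
L_N/L_Y = (R_N/R_Y)²(T_N/T_Y)⁴ = (0.270)²(0.8721)⁴ = 0.04217.
F_N/F_Y = (L_N/L_Y)/(d_N/d_Y)² = 0.04217/(0.442)² = 0.2159.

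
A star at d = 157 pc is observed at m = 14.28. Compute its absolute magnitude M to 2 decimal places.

8.30

M = m − 5 log₁₀(d/10 pc) = 14.28 − 5 log₁₀(157/10)
  = 14.28 − 5 × 1.196 = 14.28 − 5.98 = 8.30.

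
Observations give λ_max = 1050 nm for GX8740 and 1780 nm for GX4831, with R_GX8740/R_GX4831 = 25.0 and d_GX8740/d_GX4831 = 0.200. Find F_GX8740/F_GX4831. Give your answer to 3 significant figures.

1.29×10^5

Wien's law: T_GX8740/T_GX4831 = λ_GX4831/λ_GX8740 = 1780/1050 = 1.695.
L_GX8740/L_GX4831 = (R_GX8740/R_GX4831)²(T_GX8740/T_GX4831)⁴ = (25.0)²(1.695)⁴ = 5162.
F_GX8740/F_GX4831 = (L_GX8740/L_GX4831)/(d_GX8740/d_GX4831)² = 5162/(0.200)² = 1.290×10^5.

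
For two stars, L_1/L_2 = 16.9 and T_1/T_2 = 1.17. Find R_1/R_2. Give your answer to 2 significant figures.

3.0

L ∝ R²T⁴ gives R ∝ √L / T², so
R_1/R_2 = √(16.9) / (1.17)² = 4.111 / 1.369 = 3.003.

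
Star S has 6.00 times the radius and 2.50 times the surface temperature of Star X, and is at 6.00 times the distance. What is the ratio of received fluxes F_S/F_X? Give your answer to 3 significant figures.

L_S/L_X = (R_S/R_X)²(T_S/T_X)⁴ = (6.00)² × (2.50)⁴ = 1406.
F_S/F_X = (L_S/L_X)/(d_S/d_X)² = 1406 / (6.00)² = 39.06.

39.1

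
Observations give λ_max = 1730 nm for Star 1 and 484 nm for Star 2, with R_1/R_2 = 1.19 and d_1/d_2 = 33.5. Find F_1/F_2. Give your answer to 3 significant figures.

7.73×10^-6

Wien's law: T_1/T_2 = λ_2/λ_1 = 484/1730 = 0.2798.
L_1/L_2 = (R_1/R_2)²(T_1/T_2)⁴ = (1.19)²(0.2798)⁴ = 0.008675.
F_1/F_2 = (L_1/L_2)/(d_1/d_2)² = 0.008675/(33.5)² = 7.730×10^-6.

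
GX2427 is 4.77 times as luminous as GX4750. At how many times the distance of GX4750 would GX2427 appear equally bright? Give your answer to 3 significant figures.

2.18

Equal flux requires L_GX2427/d_GX2427² = L_GX4750/d_GX4750², so d_GX2427/d_GX4750 = √(L_GX2427/L_GX4750)
= √(4.77) = 2.184.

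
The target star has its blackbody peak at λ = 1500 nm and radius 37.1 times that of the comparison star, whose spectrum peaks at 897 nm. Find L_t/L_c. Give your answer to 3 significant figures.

Wien's law gives T ∝ 1/λ_max, so T_t/T_c = λ_c/λ_t = 897/1500 = 0.5980.
Then L ∝ R²T⁴ gives L_t/L_c = (37.1)² × (0.5980)⁴ = 1376 × 0.1279 = 176.0.

176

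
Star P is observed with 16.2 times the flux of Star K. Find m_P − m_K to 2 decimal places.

m_P − m_K = −2.5 log₁₀(F_P/F_K) = −2.5 log₁₀(16.2) = −2.5 × (1.210) = -3.024.

-3.02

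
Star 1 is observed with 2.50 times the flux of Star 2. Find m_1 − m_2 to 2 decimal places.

m_1 − m_2 = −2.5 log₁₀(F_1/F_2) = −2.5 log₁₀(2.50) = −2.5 × (0.398) = -0.995.

-0.99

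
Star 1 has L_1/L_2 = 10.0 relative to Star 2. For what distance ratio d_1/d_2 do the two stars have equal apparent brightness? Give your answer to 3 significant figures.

Equal flux requires L_1/d_1² = L_2/d_2², so d_1/d_2 = √(L_1/L_2)
= √(10.0) = 3.162.

3.16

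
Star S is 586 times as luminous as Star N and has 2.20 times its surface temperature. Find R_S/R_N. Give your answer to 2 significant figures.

L ∝ R²T⁴ gives R ∝ √L / T², so
R_S/R_N = √(586) / (2.20)² = 24.21 / 4.840 = 5.002.

5.0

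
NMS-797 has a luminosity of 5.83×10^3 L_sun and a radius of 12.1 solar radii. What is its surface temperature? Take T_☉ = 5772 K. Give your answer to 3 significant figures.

T/T_☉ = (L/L_☉)^(1/4) / (R/R_☉)^(1/2)
T = 5772 × (5.83×10^3)^(1/4) / √(12.1) = 5772 × 8.738 / 3.479 = 1.450×10^4 K.

1.45×10^4 K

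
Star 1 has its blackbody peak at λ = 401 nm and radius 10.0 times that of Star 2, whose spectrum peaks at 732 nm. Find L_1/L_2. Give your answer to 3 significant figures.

Wien's law gives T ∝ 1/λ_max, so T_1/T_2 = λ_2/λ_1 = 732/401 = 1.825.
Then L ∝ R²T⁴ gives L_1/L_2 = (10.0)² × (1.825)⁴ = 100.0 × 11.10 = 1110.

1.11×10^3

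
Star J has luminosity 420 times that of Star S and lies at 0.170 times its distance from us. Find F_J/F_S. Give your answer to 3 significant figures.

F = L/(4πd²), so F_J/F_S = (L_J/L_S) / (d_J/d_S)²
= 420 / (0.170)² = 420 / 0.02890 = 1.453×10^4.

1.45×10^4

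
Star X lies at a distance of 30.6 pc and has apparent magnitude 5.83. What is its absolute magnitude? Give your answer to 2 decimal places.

M = m − 5 log₁₀(d/10 pc) = 5.83 − 5 log₁₀(30.6/10)
  = 5.83 − 5 × 0.486 = 5.83 − 2.43 = 3.40.

3.40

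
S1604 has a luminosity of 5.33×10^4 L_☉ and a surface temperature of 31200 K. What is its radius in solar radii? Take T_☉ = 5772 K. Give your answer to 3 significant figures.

R/R_☉ = √(L/L_☉) / (T/T_☉)² = √(5.33×10^4) / (5.405)²
       = 230.9 / 29.22 = 7.901.

7.90 solar radii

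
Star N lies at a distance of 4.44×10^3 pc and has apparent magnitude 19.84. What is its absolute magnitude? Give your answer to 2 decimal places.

6.60

M = m − 5 log₁₀(d/10 pc) = 19.84 − 5 log₁₀(4.44×10^3/10)
  = 19.84 − 5 × 2.647 = 19.84 − 13.24 = 6.60.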